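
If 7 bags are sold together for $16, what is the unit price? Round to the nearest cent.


Total cost: $16
Number of items: 7
Unit price: $16 / 7 = $2.2857... ≈ $2.29

$2.29


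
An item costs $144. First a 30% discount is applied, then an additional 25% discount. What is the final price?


First discount:
30% of $144 = $43.20
Price after first discount:
$144 - $43.20 = $100.80
Second discount:
25% of $100.80 = $25.20
Final price:
$100.80 - $25.20 = $75.60

$75.60


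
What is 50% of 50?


Convert percentage to decimal:
50% = 0.5
Multiply:
50 x 0.5 = 25

25


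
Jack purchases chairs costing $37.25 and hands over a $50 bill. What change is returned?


Start with the amount paid:
$50
Subtract the price:
$50 - $37.25 = $12.75

$12.75


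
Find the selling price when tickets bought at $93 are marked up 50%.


Calculate the markup amount:
50% of $93 = $46.50
Add to cost:
$93 + $46.50 = $139.50

$139.50


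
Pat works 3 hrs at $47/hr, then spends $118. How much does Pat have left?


Calculate earnings:
3 x $47 = $141
Subtract spending:
$141 - $118 = $23

$23


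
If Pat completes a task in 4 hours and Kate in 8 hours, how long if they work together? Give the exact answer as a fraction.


Pat's rate: 1/4 of the job per hour
Kate's rate: 1/8 of the job per hour
Combined rate: 1/4 + 1/8 = 3/8 per hour
Time = 1 / (3/8) = 8/3 hours (≈ 2.67 hours)

8/3 hours


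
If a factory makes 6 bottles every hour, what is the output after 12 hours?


Production rate: 6 bottles per hour
Time: 12 hours
Total: 6 x 12 = 72 bottles

72 bottles


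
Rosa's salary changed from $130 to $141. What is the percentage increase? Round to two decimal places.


Find the absolute change:
|141 - 130| = 11
Divide by original and multiply by 100:
11 / 130 x 100 = 8.4615...% ≈ 8.46%

8.46%


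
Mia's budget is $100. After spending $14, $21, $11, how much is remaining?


Add up expenses:
$14 + $21 + $11 = $46
Subtract from budget:
$100 - $46 = $54

$54


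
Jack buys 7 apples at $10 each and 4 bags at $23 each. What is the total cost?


Cost of apples:
7 x $10 = $70
Cost of bags:
4 x $23 = $92
Add both:
$70 + $92 = $162

$162


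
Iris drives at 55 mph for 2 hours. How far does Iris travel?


Use the formula: distance = speed x time
Speed = 55 mph, Time = 2 hours
55 x 2 = 110 miles

110 miles


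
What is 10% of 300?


Convert percentage to decimal:
10% = 0.1
Multiply:
300 x 0.1 = 30

30


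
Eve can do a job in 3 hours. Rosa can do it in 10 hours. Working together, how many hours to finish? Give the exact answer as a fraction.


Eve's rate: 1/3 of the job per hour
Rosa's rate: 1/10 of the job per hour
Combined rate: 1/3 + 1/10 = 13/30 per hour
Time = 1 / (13/30) = 30/13 hours (≈ 2.31 hours)

30/13 hours


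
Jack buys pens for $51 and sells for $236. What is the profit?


Selling price = $236
Cost price = $51
Profit = selling price - cost price:
Profit = $236 - $51 = $185

$185


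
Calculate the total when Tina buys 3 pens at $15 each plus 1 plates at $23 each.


Cost of pens:
3 x $15 = $45
Cost of plates:
1 x $23 = $23
Add both:
$45 + $23 = $68

$68


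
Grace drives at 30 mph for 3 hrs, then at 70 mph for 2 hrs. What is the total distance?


Leg 1 distance:
30 x 3 = 90 miles
Leg 2 distance:
70 x 2 = 140 miles
Total distance:
90 + 140 = 230 miles

230 miles


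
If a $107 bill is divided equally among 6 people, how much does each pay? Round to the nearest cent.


Total bill: $107
Number of people: 6
Each pays: $107 / 6 = $17.8333... ≈ $17.83

$17.83


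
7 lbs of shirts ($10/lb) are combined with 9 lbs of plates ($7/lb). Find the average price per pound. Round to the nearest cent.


Cost of shirts:
7 x $10 = $70
Cost of plates:
9 x $7 = $63
Total cost: $70 + $63 = $133
Total weight: 16 lbs
Average: $133 / 16 = $8.3125 ≈ $8.31/lb

$8.31/lb


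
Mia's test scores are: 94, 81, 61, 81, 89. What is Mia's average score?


Add the scores:
94 + 81 + 61 + 81 + 89 = 406
Divide by the number of tests:
406 / 5 = 81.2

81.2


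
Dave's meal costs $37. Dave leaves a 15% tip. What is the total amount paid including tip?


Calculate the tip:
15% of $37 = $5.55
Add tip to meal cost:
$37 + $5.55 = $42.55

$42.55


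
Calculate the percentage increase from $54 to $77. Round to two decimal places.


Find the absolute change:
|77 - 54| = 23
Divide by original and multiply by 100:
23 / 54 x 100 = 42.5925...% ≈ 42.59%

42.59%


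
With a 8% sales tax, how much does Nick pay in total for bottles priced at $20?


Calculate the tax:
8% of $20 = $1.60
Add tax to price:
$20 + $1.60 = $21.60

$21.60


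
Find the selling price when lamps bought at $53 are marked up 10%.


Calculate the markup amount:
10% of $53 = $5.30
Add to cost:
$53 + $5.30 = $58.30

$58.30


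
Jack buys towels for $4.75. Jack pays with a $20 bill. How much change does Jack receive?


Start with the amount paid:
$20
Subtract the price:
$20 - $4.75 = $15.25

$15.25


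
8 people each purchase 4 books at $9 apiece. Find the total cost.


Cost per person:
4 x $9 = $36
Group total:
8 x $36 = $288

$288


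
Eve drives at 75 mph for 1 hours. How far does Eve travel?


Use the formula: distance = speed x time
Speed = 75 mph, Time = 1 hours
75 x 1 = 75 miles

75 miles


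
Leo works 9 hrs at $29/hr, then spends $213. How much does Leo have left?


Calculate earnings:
9 x $29 = $261
Subtract spending:
$261 - $213 = $48

$48


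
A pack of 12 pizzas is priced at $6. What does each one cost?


Total cost: $6
Number of items: 12
Unit price: $6 / 12 = $0.50

$0.50


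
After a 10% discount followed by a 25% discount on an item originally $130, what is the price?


First discount:
10% of $130 = $13
Price after first discount:
$130 - $13 = $117
Second discount:
25% of $117 = $29.25
Final price:
$117 - $29.25 = $87.75

$87.75


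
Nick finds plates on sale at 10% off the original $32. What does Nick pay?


Calculate the discount amount:
10% of $32 = $3.20
Subtract from original:
$32 - $3.20 = $28.80

$28.80


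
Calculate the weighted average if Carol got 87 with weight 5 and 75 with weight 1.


Weighted sum:
5 x 87 + 1 x 75 = 510
Total weight:
5 + 1 = 6
Weighted average:
510 / 6 = 85

85


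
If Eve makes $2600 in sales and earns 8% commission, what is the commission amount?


Convert rate to decimal:
8% = 0.08
Multiply by sales:
$2600 x 0.08 = $208

$208


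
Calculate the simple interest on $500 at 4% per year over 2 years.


Use the formula I = P x R x T / 100
P x R x T = 500 x 4 x 2 = 4000
I = 4000 / 100 = $40

$40


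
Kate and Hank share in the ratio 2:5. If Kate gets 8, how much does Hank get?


Find the multiplier:
8 / 2 = 4
Apply to Hank's share:
5 x 4 = 20

20


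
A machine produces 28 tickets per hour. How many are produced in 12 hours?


Production rate: 28 tickets per hour
Time: 12 hours
Total: 28 x 12 = 336 tickets

336 tickets


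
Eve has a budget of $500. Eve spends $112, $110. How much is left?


Add up expenses:
$112 + $110 = $222
Subtract from budget:
$500 - $222 = $278

$278


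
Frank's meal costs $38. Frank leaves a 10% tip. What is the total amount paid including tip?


Calculate the tip:
10% of $38 = $3.80
Add tip to meal cost:
$38 + $3.80 = $41.80

$41.80


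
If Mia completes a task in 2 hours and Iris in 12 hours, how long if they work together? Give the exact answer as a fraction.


Mia's rate: 1/2 of the job per hour
Iris's rate: 1/12 of the job per hour
Combined rate: 1/2 + 1/12 = 7/12 per hour
Time = 1 / (7/12) = 12/7 hours (≈ 1.71 hours)

12/7 hours


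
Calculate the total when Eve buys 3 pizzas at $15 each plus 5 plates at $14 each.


Cost of pizzas:
3 x $15 = $45
Cost of plates:
5 x $14 = $70
Add both:
$45 + $70 = $115

$115


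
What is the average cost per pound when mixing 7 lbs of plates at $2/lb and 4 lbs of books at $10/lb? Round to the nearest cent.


Cost of plates:
7 x $2 = $14
Cost of books:
4 x $10 = $40
Total cost: $14 + $40 = $54
Total weight: 11 lbs
Average: $54 / 11 = $4.9090... ≈ $4.91/lb

$4.91/lb


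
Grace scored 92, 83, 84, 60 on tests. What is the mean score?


Add the scores:
92 + 83 + 84 + 60 = 319
Divide by the number of tests:
319 / 4 = 79.75

79.75


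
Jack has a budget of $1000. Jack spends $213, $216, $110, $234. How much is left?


Add up expenses:
$213 + $216 + $110 + $234 = $773
Subtract from budget:
$1000 - $773 = $227

$227


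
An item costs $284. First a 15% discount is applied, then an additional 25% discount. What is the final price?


First discount:
15% of $284 = $42.60
Price after first discount:
$284 - $42.60 = $241.40
Second discount:
25% of $241.40 = $60.35
Final price:
$241.40 - $60.35 = $181.05

$181.05


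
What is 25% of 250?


Convert percentage to decimal:
25% = 0.25
Multiply:
250 x 0.25 = 62.5

62.5


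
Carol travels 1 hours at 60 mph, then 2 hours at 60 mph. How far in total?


Leg 1 distance:
60 x 1 = 60 miles
Leg 2 distance:
60 x 2 = 120 miles
Total distance:
60 + 120 = 180 miles

180 miles


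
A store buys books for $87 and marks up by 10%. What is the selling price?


Calculate the markup amount:
10% of $87 = $8.70
Add to cost:
$87 + $8.70 = $95.70

$95.70


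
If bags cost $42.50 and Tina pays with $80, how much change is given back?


Start with the amount paid:
$80
Subtract the price:
$80 - $42.50 = $37.50

$37.50


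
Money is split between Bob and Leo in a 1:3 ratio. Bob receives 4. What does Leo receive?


Find the multiplier:
4 / 1 = 4
Apply to Leo's share:
3 x 4 = 12

12


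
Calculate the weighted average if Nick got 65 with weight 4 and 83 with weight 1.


Weighted sum:
4 x 65 + 1 x 83 = 343
Total weight:
4 + 1 = 5
Weighted average:
343 / 5 = 68.6

68.6


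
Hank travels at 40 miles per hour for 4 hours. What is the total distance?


Use the formula: distance = speed x time
Speed = 40 mph, Time = 4 hours
40 x 4 = 160 miles

160 miles


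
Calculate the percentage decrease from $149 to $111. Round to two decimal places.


Find the absolute change:
|111 - 149| = 38
Divide by original and multiply by 100:
38 / 149 x 100 = 25.5033...% ≈ 25.5%

25.5%


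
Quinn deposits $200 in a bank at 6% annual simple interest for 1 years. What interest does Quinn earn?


Use the formula I = P x R x T / 100
P x R x T = 200 x 6 x 1 = 1200
I = 1200 / 100 = $12

$12


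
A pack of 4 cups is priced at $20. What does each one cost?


Total cost: $20
Number of items: 4
Unit price: $20 / 4 = $5

$5


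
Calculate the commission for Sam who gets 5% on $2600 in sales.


Convert rate to decimal:
5% = 0.05
Multiply by sales:
$2600 x 0.05 = $130

$130


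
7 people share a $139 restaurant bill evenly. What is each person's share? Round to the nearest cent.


Total bill: $139
Number of people: 7
Each pays: $139 / 7 = $19.8571... ≈ $19.86

$19.86


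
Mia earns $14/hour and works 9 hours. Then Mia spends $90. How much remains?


Calculate earnings:
9 x $14 = $126
Subtract spending:
$126 - $90 = $36

$36


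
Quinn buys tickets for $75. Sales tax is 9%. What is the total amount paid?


Calculate the tax:
9% of $75 = $6.75
Add tax to price:
$75 + $6.75 = $81.75

$81.75


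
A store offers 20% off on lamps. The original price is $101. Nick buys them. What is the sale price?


Calculate the discount amount:
20% of $101 = $20.20
Subtract from original:
$101 - $20.20 = $80.80

$80.80


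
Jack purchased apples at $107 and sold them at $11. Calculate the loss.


Selling price = $11
Cost price = $107
Loss = cost price - selling price:
Loss = $107 - $11 = $96

$96


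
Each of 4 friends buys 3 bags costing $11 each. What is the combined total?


Cost per person:
3 x $11 = $33
Group total:
4 x $33 = $132

$132


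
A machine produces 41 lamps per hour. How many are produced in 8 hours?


Production rate: 41 lamps per hour
Time: 8 hours
Total: 41 x 8 = 328 lamps

328 lamps


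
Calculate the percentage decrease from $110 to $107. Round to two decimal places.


Find the absolute change:
|107 - 110| = 3
Divide by original and multiply by 100:
3 / 110 x 100 = 2.7272...% ≈ 2.73%

2.73%


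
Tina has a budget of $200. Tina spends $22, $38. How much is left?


Add up expenses:
$22 + $38 = $60
Subtract from budget:
$200 - $60 = $140

$140


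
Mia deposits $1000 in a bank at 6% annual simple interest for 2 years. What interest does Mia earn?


Use the formula I = P x R x T / 100
P x R x T = 1000 x 6 x 2 = 12000
I = 12000 / 100 = $120

$120


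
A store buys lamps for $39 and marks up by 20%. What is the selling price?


Calculate the markup amount:
20% of $39 = $7.80
Add to cost:
$39 + $7.80 = $46.80

$46.80


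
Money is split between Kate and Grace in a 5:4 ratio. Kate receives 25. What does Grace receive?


Find the multiplier:
25 / 5 = 5
Apply to Grace's share:
4 x 5 = 20

20


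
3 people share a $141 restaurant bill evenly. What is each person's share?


Total bill: $141
Number of people: 3
Each pays: $141 / 3 = $47

$47


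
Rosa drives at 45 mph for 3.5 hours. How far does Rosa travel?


Use the formula: distance = speed x time
Speed = 45 mph, Time = 3.5 hours
45 x 3.5 = 157.5 miles

157.5 miles


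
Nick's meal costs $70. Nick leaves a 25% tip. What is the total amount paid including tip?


Calculate the tip:
25% of $70 = $17.50
Add tip to meal cost:
$70 + $17.50 = $87.50

$87.50


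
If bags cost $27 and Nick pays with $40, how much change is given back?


Start with the amount paid:
$40
Subtract the price:
$40 - $27 = $13

$13


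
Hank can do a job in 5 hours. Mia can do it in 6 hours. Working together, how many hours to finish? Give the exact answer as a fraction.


Hank's rate: 1/5 of the job per hour
Mia's rate: 1/6 of the job per hour
Combined rate: 1/5 + 1/6 = 11/30 per hour
Time = 1 / (11/30) = 30/11 hours (≈ 2.73 hours)

30/11 hours


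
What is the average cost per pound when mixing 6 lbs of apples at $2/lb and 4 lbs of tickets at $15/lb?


Cost of apples:
6 x $2 = $12
Cost of tickets:
4 x $15 = $60
Total cost: $12 + $60 = $72
Total weight: 10 lbs
Average: $72 / 10 = $7.20/lb

$7.20/lb


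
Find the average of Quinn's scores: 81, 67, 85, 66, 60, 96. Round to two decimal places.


Add the scores:
81 + 67 + 85 + 66 + 60 + 96 = 455
Divide by the number of tests:
455 / 6 = 75.8333... ≈ 75.83

75.83


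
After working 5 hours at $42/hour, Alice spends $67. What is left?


Calculate earnings:
5 x $42 = $210
Subtract spending:
$210 - $67 = $143

$143


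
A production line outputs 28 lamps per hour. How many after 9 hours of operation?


Production rate: 28 lamps per hour
Time: 9 hours
Total: 28 x 9 = 252 lamps

252 lamps


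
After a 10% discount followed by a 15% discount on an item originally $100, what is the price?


First discount:
10% of $100 = $10
Price after first discount:
$100 - $10 = $90
Second discount:
15% of $90 = $13.50
Final price:
$90 - $13.50 = $76.50

$76.50


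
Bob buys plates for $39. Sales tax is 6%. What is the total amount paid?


Calculate the tax:
6% of $39 = $2.34
Add tax to price:
$39 + $2.34 = $41.34

$41.34


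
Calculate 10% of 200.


Convert percentage to decimal:
10% = 0.1
Multiply:
200 x 0.1 = 20

20


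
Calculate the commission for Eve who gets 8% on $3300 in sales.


Convert rate to decimal:
8% = 0.08
Multiply by sales:
$3300 x 0.08 = $264

$264


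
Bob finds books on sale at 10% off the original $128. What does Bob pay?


Calculate the discount amount:
10% of $128 = $12.80
Subtract from original:
$128 - $12.80 = $115.20

$115.20


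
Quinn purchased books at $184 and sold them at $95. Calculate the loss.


Selling price = $95
Cost price = $184
Loss = cost price - selling price:
Loss = $184 - $95 = $89

$89


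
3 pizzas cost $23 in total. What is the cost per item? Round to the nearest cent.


Total cost: $23
Number of items: 3
Unit price: $23 / 3 = $7.6666... ≈ $7.67

$7.67


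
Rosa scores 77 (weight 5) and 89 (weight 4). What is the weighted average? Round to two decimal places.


Weighted sum:
5 x 77 + 4 x 89 = 741
Total weight:
5 + 4 = 9
Weighted average:
741 / 9 = 82.3333... ≈ 82.33

82.33


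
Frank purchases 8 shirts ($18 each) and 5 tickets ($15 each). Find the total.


Cost of shirts:
8 x $18 = $144
Cost of tickets:
5 x $15 = $75
Add both:
$144 + $75 = $219

$219


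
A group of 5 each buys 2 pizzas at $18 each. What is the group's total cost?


Cost per person:
2 x $18 = $36
Group total:
5 x $36 = $180

$180


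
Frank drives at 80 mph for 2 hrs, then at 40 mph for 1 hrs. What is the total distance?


Leg 1 distance:
80 x 2 = 160 miles
Leg 2 distance:
40 x 1 = 40 miles
Total distance:
160 + 40 = 200 miles

200 miles


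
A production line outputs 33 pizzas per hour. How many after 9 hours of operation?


Production rate: 33 pizzas per hour
Time: 9 hours
Total: 33 x 9 = 297 pizzas

297 pizzas


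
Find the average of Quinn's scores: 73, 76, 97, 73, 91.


Add the scores:
73 + 76 + 97 + 73 + 91 = 410
Divide by the number of tests:
410 / 5 = 82

82


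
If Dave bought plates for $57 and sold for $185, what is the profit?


Selling price = $185
Cost price = $57
Profit = selling price - cost price:
Profit = $185 - $57 = $128

$128


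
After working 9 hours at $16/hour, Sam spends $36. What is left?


Calculate earnings:
9 x $16 = $144
Subtract spending:
$144 - $36 = $108

$108


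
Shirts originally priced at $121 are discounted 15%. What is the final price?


Calculate the discount amount:
15% of $121 = $18.15
Subtract from original:
$121 - $18.15 = $102.85

$102.85


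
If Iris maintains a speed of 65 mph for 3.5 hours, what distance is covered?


Use the formula: distance = speed x time
Speed = 65 mph, Time = 3.5 hours
65 x 3.5 = 227.5 miles

227.5 miles


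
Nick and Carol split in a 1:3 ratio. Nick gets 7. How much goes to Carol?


Find the multiplier:
7 / 1 = 7
Apply to Carol's share:
3 x 7 = 21

21


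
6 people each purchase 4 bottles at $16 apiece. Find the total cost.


Cost per person:
4 x $16 = $64
Group total:
6 x $64 = $384

$384


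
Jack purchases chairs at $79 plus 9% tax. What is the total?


Calculate the tax:
9% of $79 = $7.11
Add tax to price:
$79 + $7.11 = $86.11

$86.11


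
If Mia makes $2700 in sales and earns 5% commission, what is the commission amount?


Convert rate to decimal:
5% = 0.05
Multiply by sales:
$2700 x 0.05 = $135

$135


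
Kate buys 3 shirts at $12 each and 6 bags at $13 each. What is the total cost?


Cost of shirts:
3 x $12 = $36
Cost of bags:
6 x $13 = $78
Add both:
$36 + $78 = $114

$114


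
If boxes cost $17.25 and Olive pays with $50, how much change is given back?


Start with the amount paid:
$50
Subtract the price:
$50 - $17.25 = $32.75

$32.75


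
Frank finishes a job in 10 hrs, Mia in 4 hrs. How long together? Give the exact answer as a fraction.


Frank's rate: 1/10 of the job per hour
Mia's rate: 1/4 of the job per hour
Combined rate: 1/10 + 1/4 = 7/20 per hour
Time = 1 / (7/20) = 20/7 hours (≈ 2.86 hours)

20/7 hours


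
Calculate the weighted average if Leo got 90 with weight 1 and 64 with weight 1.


Weighted sum:
1 x 90 + 1 x 64 = 154
Total weight:
1 + 1 = 2
Weighted average:
154 / 2 = 77

77


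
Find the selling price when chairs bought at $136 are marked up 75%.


Calculate the markup amount:
75% of $136 = $102
Add to cost:
$136 + $102 = $238

$238


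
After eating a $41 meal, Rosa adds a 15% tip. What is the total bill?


Calculate the tip:
15% of $41 = $6.15
Add tip to meal cost:
$41 + $6.15 = $47.15

$47.15


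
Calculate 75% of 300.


Convert percentage to decimal:
75% = 0.75
Multiply:
300 x 0.75 = 225

225


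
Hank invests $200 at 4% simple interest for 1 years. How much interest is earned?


Use the formula I = P x R x T / 100
P x R x T = 200 x 4 x 1 = 800
I = 800 / 100 = $8

$8


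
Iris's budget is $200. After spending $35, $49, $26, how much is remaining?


Add up expenses:
$35 + $49 + $26 = $110
Subtract from budget:
$200 - $110 = $90

$90


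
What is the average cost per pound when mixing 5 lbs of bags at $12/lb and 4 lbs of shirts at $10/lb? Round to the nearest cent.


Cost of bags:
5 x $12 = $60
Cost of shirts:
4 x $10 = $40
Total cost: $60 + $40 = $100
Total weight: 9 lbs
Average: $100 / 9 = $11.1111... ≈ $11.11/lb

$11.11/lb


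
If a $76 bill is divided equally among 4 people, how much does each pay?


Total bill: $76
Number of people: 4
Each pays: $76 / 4 = $19

$19


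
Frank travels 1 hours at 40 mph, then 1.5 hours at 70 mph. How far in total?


Leg 1 distance:
40 x 1 = 40 miles
Leg 2 distance:
70 x 1.5 = 105 miles
Total distance:
40 + 105 = 145 miles

145 miles


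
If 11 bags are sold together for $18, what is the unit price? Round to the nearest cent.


Total cost: $18
Number of items: 11
Unit price: $18 / 11 = $1.6363... ≈ $1.64

$1.64


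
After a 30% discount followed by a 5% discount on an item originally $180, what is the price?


First discount:
30% of $180 = $54
Price after first discount:
$180 - $54 = $126
Second discount:
5% of $126 = $6.30
Final price:
$126 - $6.30 = $119.70

$119.70


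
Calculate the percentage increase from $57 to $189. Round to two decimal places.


Find the absolute change:
|189 - 57| = 132
Divide by original and multiply by 100:
132 / 57 x 100 = 231.5789...% ≈ 231.58%

231.58%


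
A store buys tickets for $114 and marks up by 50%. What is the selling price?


Calculate the markup amount:
50% of $114 = $57
Add to cost:
$114 + $57 = $171

$171


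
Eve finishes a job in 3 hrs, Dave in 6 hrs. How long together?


Eve's rate: 1/3 of the job per hour
Dave's rate: 1/6 of the job per hour
Combined rate: 1/3 + 1/6 = 1/2 per hour
Time = 1 / (1/2) = 2 hours

2 hours


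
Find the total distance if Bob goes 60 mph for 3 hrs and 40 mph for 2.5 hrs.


Leg 1 distance:
60 x 3 = 180 miles
Leg 2 distance:
40 x 2.5 = 100 miles
Total distance:
180 + 100 = 280 miles

280 miles


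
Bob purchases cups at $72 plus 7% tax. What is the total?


Calculate the tax:
7% of $72 = $5.04
Add tax to price:
$72 + $5.04 = $77.04

$77.04


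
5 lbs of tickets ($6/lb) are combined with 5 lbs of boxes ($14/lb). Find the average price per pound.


Cost of tickets:
5 x $6 = $30
Cost of boxes:
5 x $14 = $70
Total cost: $30 + $70 = $100
Total weight: 10 lbs
Average: $100 / 10 = $10/lb

$10/lb


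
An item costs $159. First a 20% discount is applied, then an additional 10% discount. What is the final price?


First discount:
20% of $159 = $31.80
Price after first discount:
$159 - $31.80 = $127.20
Second discount:
10% of $127.20 = $12.72
Final price:
$127.20 - $12.72 = $114.48

$114.48


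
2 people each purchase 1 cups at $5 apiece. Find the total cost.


Cost per person:
1 x $5 = $5
Group total:
2 x $5 = $10

$10


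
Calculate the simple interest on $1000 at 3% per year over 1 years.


Use the formula I = P x R x T / 100
P x R x T = 1000 x 3 x 1 = 3000
I = 3000 / 100 = $30

$30


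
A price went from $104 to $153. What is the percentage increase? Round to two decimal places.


Find the absolute change:
|153 - 104| = 49
Divide by original and multiply by 100:
49 / 104 x 100 = 47.1153...% ≈ 47.12%

47.12%


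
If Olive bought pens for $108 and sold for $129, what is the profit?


Selling price = $129
Cost price = $108
Profit = selling price - cost price:
Profit = $129 - $108 = $21

$21


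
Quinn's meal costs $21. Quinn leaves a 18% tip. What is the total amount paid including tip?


Calculate the tip:
18% of $21 = $3.78
Add tip to meal cost:
$21 + $3.78 = $24.78

$24.78


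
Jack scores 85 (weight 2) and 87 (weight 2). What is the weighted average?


Weighted sum:
2 x 85 + 2 x 87 = 344
Total weight:
2 + 2 = 4
Weighted average:
344 / 4 = 86

86


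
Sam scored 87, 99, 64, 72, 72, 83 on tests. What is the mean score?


Add the scores:
87 + 99 + 64 + 72 + 72 + 83 = 477
Divide by the number of tests:
477 / 6 = 79.5

79.5


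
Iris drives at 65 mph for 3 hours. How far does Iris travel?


Use the formula: distance = speed x time
Speed = 65 mph, Time = 3 hours
65 x 3 = 195 miles

195 miles


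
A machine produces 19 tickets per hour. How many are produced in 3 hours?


Production rate: 19 tickets per hour
Time: 3 hours
Total: 19 x 3 = 57 tickets

57 tickets


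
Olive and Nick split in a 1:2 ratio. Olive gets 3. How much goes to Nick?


Find the multiplier:
3 / 1 = 3
Apply to Nick's share:
2 x 3 = 6

6


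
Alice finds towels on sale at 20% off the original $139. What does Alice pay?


Calculate the discount amount:
20% of $139 = $27.80
Subtract from original:
$139 - $27.80 = $111.20

$111.20


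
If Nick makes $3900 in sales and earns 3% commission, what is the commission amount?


Convert rate to decimal:
3% = 0.03
Multiply by sales:
$3900 x 0.03 = $117

$117


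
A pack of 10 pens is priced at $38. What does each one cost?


Total cost: $38
Number of items: 10
Unit price: $38 / 10 = $3.80

$3.80


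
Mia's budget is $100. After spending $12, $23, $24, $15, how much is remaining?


Add up expenses:
$12 + $23 + $24 + $15 = $74
Subtract from budget:
$100 - $74 = $26

$26


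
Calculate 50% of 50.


Convert percentage to decimal:
50% = 0.5
Multiply:
50 x 0.5 = 25

25


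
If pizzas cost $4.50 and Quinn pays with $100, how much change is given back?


Start with the amount paid:
$100
Subtract the price:
$100 - $4.50 = $95.50

$95.50


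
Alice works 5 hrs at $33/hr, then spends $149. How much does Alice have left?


Calculate earnings:
5 x $33 = $165
Subtract spending:
$165 - $149 = $16

$16


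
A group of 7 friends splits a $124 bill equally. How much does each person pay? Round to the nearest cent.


Total bill: $124
Number of people: 7
Each pays: $124 / 7 = $17.7142... ≈ $17.71

$17.71


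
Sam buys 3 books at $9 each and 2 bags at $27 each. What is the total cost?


Cost of books:
3 x $9 = $27
Cost of bags:
2 x $27 = $54
Add both:
$27 + $54 = $81

$81


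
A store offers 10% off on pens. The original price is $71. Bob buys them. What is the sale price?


Calculate the discount amount:
10% of $71 = $7.10
Subtract from original:
$71 - $7.10 = $63.90

$63.90


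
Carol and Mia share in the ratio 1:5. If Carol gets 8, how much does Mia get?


Find the multiplier:
8 / 1 = 8
Apply to Mia's share:
5 x 8 = 40

40


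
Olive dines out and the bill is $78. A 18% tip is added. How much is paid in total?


Calculate the tip:
18% of $78 = $14.04
Add tip to meal cost:
$78 + $14.04 = $92.04

$92.04


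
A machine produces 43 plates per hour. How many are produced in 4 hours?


Production rate: 43 plates per hour
Time: 4 hours
Total: 43 x 4 = 172 plates

172 plates


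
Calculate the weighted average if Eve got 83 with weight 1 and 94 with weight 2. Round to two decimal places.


Weighted sum:
1 x 83 + 2 x 94 = 271
Total weight:
1 + 2 = 3
Weighted average:
271 / 3 = 90.3333... ≈ 90.33

90.33


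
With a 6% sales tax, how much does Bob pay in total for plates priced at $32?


Calculate the tax:
6% of $32 = $1.92
Add tax to price:
$32 + $1.92 = $33.92

$33.92


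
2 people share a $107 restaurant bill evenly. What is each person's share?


Total bill: $107
Number of people: 2
Each pays: $107 / 2 = $53.50

$53.50


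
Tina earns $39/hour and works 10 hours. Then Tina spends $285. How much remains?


Calculate earnings:
10 x $39 = $390
Subtract spending:
$390 - $285 = $105

$105


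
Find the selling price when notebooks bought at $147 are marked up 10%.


Calculate the markup amount:
10% of $147 = $14.70
Add to cost:
$147 + $14.70 = $161.70

$161.70


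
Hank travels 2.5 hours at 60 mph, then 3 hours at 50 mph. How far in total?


Leg 1 distance:
60 x 2.5 = 150 miles
Leg 2 distance:
50 x 3 = 150 miles
Total distance:
150 + 150 = 300 miles

300 miles


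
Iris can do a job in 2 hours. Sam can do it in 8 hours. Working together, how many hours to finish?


Iris's rate: 1/2 of the job per hour
Sam's rate: 1/8 of the job per hour
Combined rate: 1/2 + 1/8 = 5/8 per hour
Time = 1 / (5/8) = 8/5 = 1.6 hours

1.6 hours


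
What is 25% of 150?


Convert percentage to decimal:
25% = 0.25
Multiply:
150 x 0.25 = 37.5

37.5


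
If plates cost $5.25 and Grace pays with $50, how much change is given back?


Start with the amount paid:
$50
Subtract the price:
$50 - $5.25 = $44.75

$44.75


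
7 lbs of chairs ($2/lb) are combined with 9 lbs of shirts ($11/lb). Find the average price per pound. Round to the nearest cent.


Cost of chairs:
7 x $2 = $14
Cost of shirts:
9 x $11 = $99
Total cost: $14 + $99 = $113
Total weight: 16 lbs
Average: $113 / 16 = $7.0625 ≈ $7.06/lb

$7.06/lb


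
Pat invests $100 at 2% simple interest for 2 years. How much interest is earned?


Use the formula I = P x R x T / 100
P x R x T = 100 x 2 x 2 = 400
I = 400 / 100 = $4

$4


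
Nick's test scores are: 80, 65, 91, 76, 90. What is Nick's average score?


Add the scores:
80 + 65 + 91 + 76 + 90 = 402
Divide by the number of tests:
402 / 5 = 80.4

80.4


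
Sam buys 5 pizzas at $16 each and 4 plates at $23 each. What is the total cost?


Cost of pizzas:
5 x $16 = $80
Cost of plates:
4 x $23 = $92
Add both:
$80 + $92 = $172

$172


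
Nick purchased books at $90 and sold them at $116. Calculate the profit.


Selling price = $116
Cost price = $90
Profit = selling price - cost price:
Profit = $116 - $90 = $26

$26


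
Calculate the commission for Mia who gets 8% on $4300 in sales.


Convert rate to decimal:
8% = 0.08
Multiply by sales:
$4300 x 0.08 = $344

$344


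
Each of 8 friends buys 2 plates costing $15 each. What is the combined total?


Cost per person:
2 x $15 = $30
Group total:
8 x $30 = $240

$240


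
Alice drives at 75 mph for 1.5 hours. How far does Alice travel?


Use the formula: distance = speed x time
Speed = 75 mph, Time = 1.5 hours
75 x 1.5 = 112.5 miles

112.5 miles


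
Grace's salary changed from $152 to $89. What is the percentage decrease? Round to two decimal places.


Find the absolute change:
|89 - 152| = 63
Divide by original and multiply by 100:
63 / 152 x 100 = 41.4473...% ≈ 41.45%

41.45%


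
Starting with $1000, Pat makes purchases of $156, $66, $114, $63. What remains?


Add up expenses:
$156 + $66 + $114 + $63 = $399
Subtract from budget:
$1000 - $399 = $601

$601


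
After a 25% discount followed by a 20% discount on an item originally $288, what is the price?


First discount:
25% of $288 = $72
Price after first discount:
$288 - $72 = $216
Second discount:
20% of $216 = $43.20
Final price:
$216 - $43.20 = $172.80

$172.80


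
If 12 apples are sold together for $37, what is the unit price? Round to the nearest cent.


Total cost: $37
Number of items: 12
Unit price: $37 / 12 = $3.0833... ≈ $3.08

$3.08


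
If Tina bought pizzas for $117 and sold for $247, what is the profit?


Selling price = $247
Cost price = $117
Profit = selling price - cost price:
Profit = $247 - $117 = $130

$130


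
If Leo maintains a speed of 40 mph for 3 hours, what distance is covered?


Use the formula: distance = speed x time
Speed = 40 mph, Time = 3 hours
40 x 3 = 120 miles

120 miles


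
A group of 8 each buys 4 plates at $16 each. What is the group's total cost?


Cost per person:
4 x $16 = $64
Group total:
8 x $64 = $512

$512


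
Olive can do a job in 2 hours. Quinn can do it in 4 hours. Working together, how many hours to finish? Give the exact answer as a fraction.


Olive's rate: 1/2 of the job per hour
Quinn's rate: 1/4 of the job per hour
Combined rate: 1/2 + 1/4 = 3/4 per hour
Time = 1 / (3/4) = 4/3 hours (≈ 1.33 hours)

4/3 hours


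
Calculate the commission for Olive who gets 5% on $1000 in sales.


Convert rate to decimal:
5% = 0.05
Multiply by sales:
$1000 x 0.05 = $50

$50


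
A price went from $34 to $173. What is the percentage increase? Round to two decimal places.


Find the absolute change:
|173 - 34| = 139
Divide by original and multiply by 100:
139 / 34 x 100 = 408.8235...% ≈ 408.82%

408.82%


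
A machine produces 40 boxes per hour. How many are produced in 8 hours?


Production rate: 40 boxes per hour
Time: 8 hours
Total: 40 x 8 = 320 boxes

320 boxes


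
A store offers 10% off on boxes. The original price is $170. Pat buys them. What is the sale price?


Calculate the discount amount:
10% of $170 = $17
Subtract from original:
$170 - $17 = $153

$153


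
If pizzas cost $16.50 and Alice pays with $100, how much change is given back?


Start with the amount paid:
$100
Subtract the price:
$100 - $16.50 = $83.50

$83.50


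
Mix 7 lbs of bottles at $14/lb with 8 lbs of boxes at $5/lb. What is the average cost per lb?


Cost of bottles:
7 x $14 = $98
Cost of boxes:
8 x $5 = $40
Total cost: $98 + $40 = $138
Total weight: 15 lbs
Average: $138 / 15 = $9.20/lb

$9.20/lb


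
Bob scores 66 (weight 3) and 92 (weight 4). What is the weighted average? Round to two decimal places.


Weighted sum:
3 x 66 + 4 x 92 = 566
Total weight:
3 + 4 = 7
Weighted average:
566 / 7 = 80.8571... ≈ 80.86

80.86


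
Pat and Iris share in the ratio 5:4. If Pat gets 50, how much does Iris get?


Find the multiplier:
50 / 5 = 10
Apply to Iris's share:
4 x 10 = 40

40


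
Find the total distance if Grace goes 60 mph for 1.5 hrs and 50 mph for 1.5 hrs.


Leg 1 distance:
60 x 1.5 = 90 miles
Leg 2 distance:
50 x 1.5 = 75 miles
Total distance:
90 + 75 = 165 miles

165 miles


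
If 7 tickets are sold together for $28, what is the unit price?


Total cost: $28
Number of items: 7
Unit price: $28 / 7 = $4

$4


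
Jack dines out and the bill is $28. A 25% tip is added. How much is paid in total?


Calculate the tip:
25% of $28 = $7
Add tip to meal cost:
$28 + $7 = $35

$35


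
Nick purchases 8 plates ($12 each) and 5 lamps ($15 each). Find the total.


Cost of plates:
8 x $12 = $96
Cost of lamps:
5 x $15 = $75
Add both:
$96 + $75 = $171

$171


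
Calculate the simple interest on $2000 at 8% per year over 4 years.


Use the formula I = P x R x T / 100
P x R x T = 2000 x 8 x 4 = 64000
I = 64000 / 100 = $640

$640


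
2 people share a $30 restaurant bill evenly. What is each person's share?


Total bill: $30
Number of people: 2
Each pays: $30 / 2 = $15

$15


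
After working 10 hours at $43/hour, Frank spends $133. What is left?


Calculate earnings:
10 x $43 = $430
Subtract spending:
$430 - $133 = $297

$297


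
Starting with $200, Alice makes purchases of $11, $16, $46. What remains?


Add up expenses:
$11 + $16 + $46 = $73
Subtract from budget:
$200 - $73 = $127

$127


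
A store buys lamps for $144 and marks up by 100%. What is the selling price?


Calculate the markup amount:
100% of $144 = $144
Add to cost:
$144 + $144 = $288

$288


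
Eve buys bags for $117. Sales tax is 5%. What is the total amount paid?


Calculate the tax:
5% of $117 = $5.85
Add tax to price:
$117 + $5.85 = $122.85

$122.85


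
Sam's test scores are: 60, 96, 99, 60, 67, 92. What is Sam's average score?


Add the scores:
60 + 96 + 99 + 60 + 67 + 92 = 474
Divide by the number of tests:
474 / 6 = 79

79


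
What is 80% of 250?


Convert percentage to decimal:
80% = 0.8
Multiply:
250 x 0.8 = 200

200


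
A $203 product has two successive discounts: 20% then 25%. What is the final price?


First discount:
20% of $203 = $40.60
Price after first discount:
$203 - $40.60 = $162.40
Second discount:
25% of $162.40 = $40.60
Final price:
$162.40 - $40.60 = $121.80

$121.80


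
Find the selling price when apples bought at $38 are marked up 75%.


Calculate the markup amount:
75% of $38 = $28.50
Add to cost:
$38 + $28.50 = $66.50

$66.50


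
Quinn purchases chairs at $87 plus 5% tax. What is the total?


Calculate the tax:
5% of $87 = $4.35
Add tax to price:
$87 + $4.35 = $91.35

$91.35


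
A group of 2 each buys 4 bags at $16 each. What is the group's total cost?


Cost per person:
4 x $16 = $64
Group total:
2 x $64 = $128

$128


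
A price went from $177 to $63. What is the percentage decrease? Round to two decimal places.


Find the absolute change:
|63 - 177| = 114
Divide by original and multiply by 100:
114 / 177 x 100 = 64.4067...% ≈ 64.41%

64.41%


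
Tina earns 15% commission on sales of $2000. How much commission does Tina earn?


Convert rate to decimal:
15% = 0.15
Multiply by sales:
$2000 x 0.15 = $300

$300


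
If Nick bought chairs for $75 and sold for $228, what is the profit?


Selling price = $228
Cost price = $75
Profit = selling price - cost price:
Profit = $228 - $75 = $153

$153


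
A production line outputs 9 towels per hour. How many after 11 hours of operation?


Production rate: 9 towels per hour
Time: 11 hours
Total: 9 x 11 = 99 towels

99 towels


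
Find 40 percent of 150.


Convert percentage to decimal:
40% = 0.4
Multiply:
150 x 0.4 = 60

60


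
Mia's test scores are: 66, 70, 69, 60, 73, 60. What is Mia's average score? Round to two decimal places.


Add the scores:
66 + 70 + 69 + 60 + 73 + 60 = 398
Divide by the number of tests:
398 / 6 = 66.3333... ≈ 66.33

66.33


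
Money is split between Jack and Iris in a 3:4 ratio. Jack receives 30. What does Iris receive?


Find the multiplier:
30 / 3 = 10
Apply to Iris's share:
4 x 10 = 40

40


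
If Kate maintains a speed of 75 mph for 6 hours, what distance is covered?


Use the formula: distance = speed x time
Speed = 75 mph, Time = 6 hours
75 x 6 = 450 miles

450 miles


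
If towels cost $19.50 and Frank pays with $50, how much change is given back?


Start with the amount paid:
$50
Subtract the price:
$50 - $19.50 = $30.50

$30.50


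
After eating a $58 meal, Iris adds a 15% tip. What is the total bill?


Calculate the tip:
15% of $58 = $8.70
Add tip to meal cost:
$58 + $8.70 = $66.70

$66.70


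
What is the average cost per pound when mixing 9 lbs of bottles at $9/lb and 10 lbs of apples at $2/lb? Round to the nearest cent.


Cost of bottles:
9 x $9 = $81
Cost of apples:
10 x $2 = $20
Total cost: $81 + $20 = $101
Total weight: 19 lbs
Average: $101 / 19 = $5.3157... ≈ $5.32/lb

$5.32/lb


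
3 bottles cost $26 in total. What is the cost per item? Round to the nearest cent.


Total cost: $26
Number of items: 3
Unit price: $26 / 3 = $8.6666... ≈ $8.67

$8.67


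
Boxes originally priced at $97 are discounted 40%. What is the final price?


Calculate the discount amount:
40% of $97 = $38.80
Subtract from original:
$97 - $38.80 = $58.20

$58.20


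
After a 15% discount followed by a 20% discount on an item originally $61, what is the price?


First discount:
15% of $61 = $9.15
Price after first discount:
$61 - $9.15 = $51.85
Second discount:
20% of $51.85 = $10.37
Final price:
$51.85 - $10.37 = $41.48

$41.48


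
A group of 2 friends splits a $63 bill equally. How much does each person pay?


Total bill: $63
Number of people: 2
Each pays: $63 / 2 = $31.50

$31.50


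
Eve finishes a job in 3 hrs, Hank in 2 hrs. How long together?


Eve's rate: 1/3 of the job per hour
Hank's rate: 1/2 of the job per hour
Combined rate: 1/3 + 1/2 = 5/6 per hour
Time = 1 / (5/6) = 6/5 = 1.2 hours

1.2 hours
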